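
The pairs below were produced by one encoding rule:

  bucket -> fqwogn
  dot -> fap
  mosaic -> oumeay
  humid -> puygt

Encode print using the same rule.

fzudb

The output letters match the input read backwards, each shifted +12: bucket reversed is tekcub. Two steps: reverse the string, then apply a Caesar shift of +12.
Applying it to print: reverse → tnirp; then shift: t+12=f, n+12=z, i+12=u, r+12=d, p+12=b.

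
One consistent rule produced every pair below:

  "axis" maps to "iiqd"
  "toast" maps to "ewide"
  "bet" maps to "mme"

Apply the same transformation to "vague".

The shift depends on letter class: consonant x→i is +11, but vowel a→i is +8. Two shifts are in play — +8 for a/e/i/o/u, +11 for every other letter.
On vague: v(cons)+11=g, a(vowel)+8=i, g(cons)+11=r, u(vowel)+8=c, e(vowel)+8=m.

gircm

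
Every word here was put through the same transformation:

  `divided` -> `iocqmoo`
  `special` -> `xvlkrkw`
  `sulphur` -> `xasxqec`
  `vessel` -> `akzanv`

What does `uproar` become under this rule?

zvywjb

In divided: d→i is +5, i→o is +6, v→c is +7, i→q is +8 — the shift increases by 1 each position. Letter i (0-indexed) is shifted by i+5, so successive shifts are 5, 6, 7, ….
For uproar: u+5=z, p+6=v, r+7=y, o+8=w, a+9=j, r+10=b.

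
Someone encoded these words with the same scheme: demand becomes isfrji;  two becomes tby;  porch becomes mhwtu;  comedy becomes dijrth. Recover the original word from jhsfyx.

stance

The output letters match the input read backwards, each shifted +5: demand reversed is dnamed. The word is reversed, then every letter is shifted forward by 5.
Decoding jhsfyx: shift back: j−5=e, h−5=c, s−5=n, f−5=a, y−5=t, x−5=s → ecnats; then reverse → stance.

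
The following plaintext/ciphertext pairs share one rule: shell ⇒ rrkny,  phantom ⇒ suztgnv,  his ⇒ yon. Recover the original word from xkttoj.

The word is reversed, then every letter is shifted forward by 6.
Undoing it on xkttoj: shift back: x−6=r, k−6=e, t−6=n, t−6=n, o−6=i, j−6=d → rennid; then reverse → dinner.

dinner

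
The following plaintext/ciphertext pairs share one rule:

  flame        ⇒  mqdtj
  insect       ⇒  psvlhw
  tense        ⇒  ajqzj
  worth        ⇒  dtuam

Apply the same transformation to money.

ttqld

Shifts by position in flame: pos 0: f→m (+7), pos 1: l→q (+5), pos 2: a→d (+3), pos 3: m→t (+7), pos 4: e→j (+5) — repeating every 3. The shifts repeat in a cycle of length 3: positions 0,1,… shift by +7, +5, +3, then the pattern repeats.
For money: m+7=t, o+5=t, n+3=q, e+7=l, y+5=d.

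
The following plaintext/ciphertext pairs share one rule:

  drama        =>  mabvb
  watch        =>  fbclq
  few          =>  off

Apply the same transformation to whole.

fqpuf

Two shifts are in play — +1 for a/e/i/o/u, +9 for every other letter.
Applying it to whole: w(cons)+9=f, h(cons)+9=q, o(vowel)+1=p, l(cons)+9=u, e(vowel)+1=f.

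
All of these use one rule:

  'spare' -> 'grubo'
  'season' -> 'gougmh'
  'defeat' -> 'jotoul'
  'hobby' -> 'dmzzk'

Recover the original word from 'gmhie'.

sonic

This is an affine cipher: with a=0,…,z=25, each position x becomes (5x+20) mod 26.
Undoing it on gmhie: g(6)→21·(6−20)≡18=s; m(12)→21·(12−20)≡14=o; h(7)→21·(7−20)≡13=n; i(8)→21·(8−20)≡8=i; e(4)→21·(4−20)≡2=c (all mod 26).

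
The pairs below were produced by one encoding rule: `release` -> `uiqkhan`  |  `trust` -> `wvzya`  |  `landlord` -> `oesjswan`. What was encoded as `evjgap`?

In release: r→u is +3, e→i is +4, l→q is +5, e→k is +6 — the shift increases by 1 each position. The shift increases by 1 at each position, starting from +3: 3, 4, 5, ….
Reversing it on evjgap: e−3=b, v−4=r, j−5=e, g−6=a, a−7=t, p−8=h.

breath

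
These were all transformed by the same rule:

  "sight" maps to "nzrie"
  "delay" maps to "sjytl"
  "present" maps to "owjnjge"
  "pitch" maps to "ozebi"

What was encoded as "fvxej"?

s(18)→n(13) and i(8)→z(25) fit y≡17x+19 (mod 26); the inverse of 17 mod 26 is 23. Treating letters as 0–25, the rule is x ↦ 17x + 19 (mod 26).
Decoding fvxej: f(5)→23·(5−19)≡16=q; v(21)→23·(21−19)≡20=u; x(23)→23·(23−19)≡14=o; e(4)→23·(4−19)≡19=t; j(9)→23·(9−19)≡4=e (all mod 26).

quote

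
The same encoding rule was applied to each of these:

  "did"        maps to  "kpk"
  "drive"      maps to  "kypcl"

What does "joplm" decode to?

Compare letters: d→k is +7, i→p is +7, d→k is +7 — a constant shift. Every letter moves 7 places later in the alphabet, wrapping around z→a.
Undoing it on joplm: j−7=c, o−7=h, p−7=i, l−7=e, m−7=f.

chief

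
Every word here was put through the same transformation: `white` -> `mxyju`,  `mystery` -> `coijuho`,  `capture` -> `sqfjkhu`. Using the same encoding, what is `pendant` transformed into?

Every letter moves 16 places later in the alphabet, wrapping around z→a.
Applying it to pendant: p+16=f, e+16=u, n+16=d, d+16=t, a+16=q, n+16=d, t+16=j.

fudtqdj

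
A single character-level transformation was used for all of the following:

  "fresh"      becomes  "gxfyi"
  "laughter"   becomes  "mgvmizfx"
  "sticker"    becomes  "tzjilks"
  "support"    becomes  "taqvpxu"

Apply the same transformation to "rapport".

sgqvpxu

Shifts by position in fresh: pos 0: f→g (+1), pos 1: r→x (+6), pos 2: e→f (+1), pos 3: s→y (+6) — repeating every 2. The shifts repeat in a cycle of length 2: positions 0,1,… shift by +1, +6, then the pattern repeats.
On rapport: r+1=s, a+6=g, p+1=q, p+6=v, o+1=p, r+6=x, t+1=u.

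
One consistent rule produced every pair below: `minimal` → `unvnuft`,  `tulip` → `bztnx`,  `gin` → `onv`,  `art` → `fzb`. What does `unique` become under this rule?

The shift depends on letter class: consonant m→u is +8, but vowel i→n is +5. Two shifts are in play — +5 for a/e/i/o/u, +8 for every other letter.
On unique: u(vowel)+5=z, n(cons)+8=v, i(vowel)+5=n, q(cons)+8=y, u(vowel)+5=z, e(vowel)+5=j.

zvnyzj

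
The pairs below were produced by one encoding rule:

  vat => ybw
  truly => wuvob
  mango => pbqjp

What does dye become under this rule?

gbf

The shift depends on letter class: consonant v→y is +3, but vowel a→b is +1. The rule splits by letter class: vowels +1, consonants +3.
On dye: d(cons)+3=g, y(cons)+3=b, e(vowel)+1=f.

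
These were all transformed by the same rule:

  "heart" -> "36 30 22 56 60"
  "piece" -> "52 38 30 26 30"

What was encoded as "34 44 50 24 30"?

h(#8)→36 and e(#5)→30: differences scale by 2, so n = 2·pos + 20. Each letter becomes 2×(its alphabet position, a=1..z=26) + 20.
Decoding 34 44 50 24 30: 34→(34−20)÷2=7=g, 44→(44−20)÷2=12=l, 50→(50−20)÷2=15=o, 24→(24−20)÷2=2=b, 30→(30−20)÷2=5=e.

globe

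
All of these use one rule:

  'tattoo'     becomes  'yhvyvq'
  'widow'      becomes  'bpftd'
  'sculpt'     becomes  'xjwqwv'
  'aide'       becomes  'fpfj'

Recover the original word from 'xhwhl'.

sauce

Shifts by position in tattoo: pos 0: t→y (+5), pos 1: a→h (+7), pos 2: t→v (+2), pos 3: t→y (+5), pos 4: o→v (+7), pos 5: o→q (+2) — repeating every 3. A repeating key of period 3 is used — shifts +5, +7, +2 over and over.
Reversing it on xhwhl: x−5=s, h−7=a, w−2=u, h−5=c, l−7=e.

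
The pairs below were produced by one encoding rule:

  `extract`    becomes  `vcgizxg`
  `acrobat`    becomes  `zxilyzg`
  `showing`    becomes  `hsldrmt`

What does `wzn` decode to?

dam

This is the alphabet-reversal cipher (Atbash): a becomes z, b becomes y, etc.
Reversing it on wzn: w↔d, z↔a, n↔m.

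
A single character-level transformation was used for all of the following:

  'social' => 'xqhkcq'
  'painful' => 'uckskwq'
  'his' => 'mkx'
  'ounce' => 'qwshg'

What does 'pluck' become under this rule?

uqwhp

The shift depends on letter class: consonant s→x is +5, but vowel o→q is +2. Two shifts are in play — +2 for a/e/i/o/u, +5 for every other letter.
On pluck: p(cons)+5=u, l(cons)+5=q, u(vowel)+2=w, c(cons)+5=h, k(cons)+5=p.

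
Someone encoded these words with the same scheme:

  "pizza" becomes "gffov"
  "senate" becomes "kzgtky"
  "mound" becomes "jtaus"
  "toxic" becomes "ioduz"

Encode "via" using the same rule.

Read the word backwards and shift each letter +6.
Applying it to via: reverse → aiv; then shift: a+6=g, i+6=o, v+6=b.

gob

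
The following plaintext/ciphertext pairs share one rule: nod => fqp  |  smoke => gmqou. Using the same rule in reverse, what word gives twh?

The output letters match the input read backwards, each shifted +2: nod reversed is don. Read the word backwards and shift each letter +2.
Decoding twh: shift back: t−2=r, w−2=u, h−2=f → ruf; then reverse → fur.

fur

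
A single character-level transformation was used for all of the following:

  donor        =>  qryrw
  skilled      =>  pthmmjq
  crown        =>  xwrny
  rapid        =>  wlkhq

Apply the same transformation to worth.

nrwio

d(3)→q(16) and o(14)→r(17) fit y≡19x+11 (mod 26); the inverse of 19 mod 26 is 11. Each letter's alphabet position (a=0..z=25) is mapped through 19·x+11 mod 26 — an affine cipher.
On worth: w(22)→19·22+11≡13=n; o(14)→19·14+11≡17=r; r(17)→19·17+11≡22=w; t(19)→19·19+11≡8=i; h(7)→19·7+11≡14=o (all mod 26).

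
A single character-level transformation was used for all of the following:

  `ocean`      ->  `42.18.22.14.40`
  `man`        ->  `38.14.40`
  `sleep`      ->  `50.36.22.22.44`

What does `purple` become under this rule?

44.54.48.44.36.22

o(#15)→42 and c(#3)→18: differences scale by 2, so n = 2·pos + 12. The formula is n = 2×(alphabet index, a=1) + 12.
Applying it to purple: p=16→44, u=21→54, r=18→48, p=16→44, l=12→36, e=5→22.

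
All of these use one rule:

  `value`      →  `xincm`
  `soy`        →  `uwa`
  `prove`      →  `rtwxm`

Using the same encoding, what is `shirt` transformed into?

ujqtv

The shift depends on letter class: consonant v→x is +2, but vowel a→i is +8. Vowels shift forward by 8 and consonants shift forward by 2.
On shirt: s(cons)+2=u, h(cons)+2=j, i(vowel)+8=q, r(cons)+2=t, t(cons)+2=v.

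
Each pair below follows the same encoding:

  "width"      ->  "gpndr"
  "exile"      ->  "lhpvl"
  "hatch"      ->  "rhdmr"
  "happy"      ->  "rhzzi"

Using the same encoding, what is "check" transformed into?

The rule splits by letter class: vowels +7, consonants +10.
For check: c(cons)+10=m, h(cons)+10=r, e(vowel)+7=l, c(cons)+10=m, k(cons)+10=u.

mrlmu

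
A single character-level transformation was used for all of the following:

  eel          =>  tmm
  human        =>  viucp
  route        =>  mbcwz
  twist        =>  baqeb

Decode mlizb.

trade

The output letters match the input read backwards, each shifted +8: eel reversed is lee. Read the word backwards and shift each letter +8.
Undoing it on mlizb: shift back: m−8=e, l−8=d, i−8=a, z−8=r, b−8=t → edart; then reverse → trade.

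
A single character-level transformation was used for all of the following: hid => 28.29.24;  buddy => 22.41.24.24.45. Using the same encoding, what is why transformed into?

h is letter #8 and maps to 28: an offset of 20. Each letter is replaced by its alphabet position (a=1..z=26) + 20.
On why: w=23→43, h=8→28, y=25→45.

43.28.45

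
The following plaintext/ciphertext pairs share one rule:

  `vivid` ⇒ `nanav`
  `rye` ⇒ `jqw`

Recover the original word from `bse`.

jam

Compare letters: v→n is +18, i→a is +18, v→n is +18 — a constant shift. This is a Caesar cipher with shift 18.
Decoding bse: b−18=j, s−18=a, e−18=m.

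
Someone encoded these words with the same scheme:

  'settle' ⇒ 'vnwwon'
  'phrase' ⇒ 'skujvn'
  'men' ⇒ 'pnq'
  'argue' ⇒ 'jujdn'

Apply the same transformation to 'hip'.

krs

The shift depends on letter class: consonant s→v is +3, but vowel e→n is +9. Vowels shift forward by 9 and consonants shift forward by 3.
For hip: h(cons)+3=k, i(vowel)+9=r, p(cons)+3=s.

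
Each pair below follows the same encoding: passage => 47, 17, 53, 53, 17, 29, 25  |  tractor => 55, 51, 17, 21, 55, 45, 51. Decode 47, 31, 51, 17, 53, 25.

p(#16)→47 and a(#1)→17: differences scale by 2, so n = 2·pos + 15. With a=1..z=26, the number is 2·pos + 15.
Undoing it on 47, 31, 51, 17, 53, 25: 47→(47−15)÷2=16=p, 31→(31−15)÷2=8=h, 51→(51−15)÷2=18=r, 17→(17−15)÷2=1=a, 53→(53−15)÷2=19=s, 25→(25−15)÷2=5=e.

phrase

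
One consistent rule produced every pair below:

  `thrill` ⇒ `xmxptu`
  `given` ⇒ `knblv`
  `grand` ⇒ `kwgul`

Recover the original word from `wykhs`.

Each letter shifts forward by (position + 4), i.e. 4, 5, 6, … — the shift grows by one for each successive letter.
Reversing it on wykhs: w−4=s, y−5=t, k−6=e, h−7=a, s−8=k.

steak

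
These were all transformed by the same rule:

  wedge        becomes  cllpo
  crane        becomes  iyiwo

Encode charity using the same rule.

ioiasek

Letter i (0-indexed) is shifted by i+6, so successive shifts are 6, 7, 8, ….
On charity: c+6=i, h+7=o, a+8=i, r+9=a, i+10=s, t+11=e, y+12=k.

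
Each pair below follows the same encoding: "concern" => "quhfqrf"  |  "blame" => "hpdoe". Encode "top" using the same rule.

srw

Two steps: reverse the string, then apply a Caesar shift of +3.
On top: reverse → pot; then shift: p+3=s, o+3=r, t+3=w.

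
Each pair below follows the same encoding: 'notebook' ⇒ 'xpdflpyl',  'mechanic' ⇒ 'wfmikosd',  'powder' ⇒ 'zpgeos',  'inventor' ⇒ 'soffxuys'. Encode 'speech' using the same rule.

cqofmi

Shifts by position in notebook: pos 0: n→x (+10), pos 1: o→p (+1), pos 2: t→d (+10), pos 3: e→f (+1) — repeating every 2. A repeating key of period 2 is used — shifts +10, +1 over and over.
On speech: s+10=c, p+1=q, e+10=o, e+1=f, c+10=m, h+1=i.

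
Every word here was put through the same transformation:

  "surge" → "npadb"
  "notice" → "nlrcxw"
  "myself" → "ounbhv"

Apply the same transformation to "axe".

ngj

The output letters match the input read backwards, each shifted +9: surge reversed is egrus. Read the word backwards and shift each letter +9.
For axe: reverse → exa; then shift: e+9=n, x+9=g, a+9=j.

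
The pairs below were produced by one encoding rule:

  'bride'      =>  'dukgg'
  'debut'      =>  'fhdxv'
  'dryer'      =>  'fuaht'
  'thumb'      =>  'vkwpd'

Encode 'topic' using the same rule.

vrrle

The shifts repeat in a cycle of length 2: positions 0,1,… shift by +2, +3, then the pattern repeats.
Applying it to topic: t+2=v, o+3=r, p+2=r, i+3=l, c+2=e.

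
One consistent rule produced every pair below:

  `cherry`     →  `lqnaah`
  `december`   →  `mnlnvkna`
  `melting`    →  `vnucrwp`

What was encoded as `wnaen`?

nerve

Each letter is shifted forward by 9 in the alphabet (a Caesar shift of +9).
Decoding wnaen: w−9=n, n−9=e, a−9=r, e−9=v, n−9=e.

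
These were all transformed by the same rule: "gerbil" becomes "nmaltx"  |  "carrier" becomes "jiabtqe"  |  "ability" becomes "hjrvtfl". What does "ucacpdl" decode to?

nursery

In gerbil: g→n is +7, e→m is +8, r→a is +9, b→l is +10 — the shift increases by 1 each position. Each letter shifts forward by (position + 7), i.e. 7, 8, 9, … — the shift grows by one for each successive letter.
Decoding ucacpdl: u−7=n, c−8=u, a−9=r, c−10=s, p−11=e, d−12=r, l−13=y.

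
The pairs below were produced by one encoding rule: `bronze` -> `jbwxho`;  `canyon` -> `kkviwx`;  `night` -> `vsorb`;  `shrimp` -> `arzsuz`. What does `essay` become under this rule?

Shifts by position in bronze: pos 0: b→j (+8), pos 1: r→b (+10), pos 2: o→w (+8), pos 3: n→x (+10) — repeating every 2. A repeating key of period 2 is used — shifts +8, +10 over and over.
Applying it to essay: e+8=m, s+10=c, s+8=a, a+10=k, y+8=g.

mcakg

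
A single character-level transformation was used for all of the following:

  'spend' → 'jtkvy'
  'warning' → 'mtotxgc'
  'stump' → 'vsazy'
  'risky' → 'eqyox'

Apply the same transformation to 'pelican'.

tgiorkv

The word is reversed, then every letter is shifted forward by 6.
For pelican: reverse → nacilep; then shift: n+6=t, a+6=g, c+6=i, i+6=o, l+6=r, e+6=k, p+6=v.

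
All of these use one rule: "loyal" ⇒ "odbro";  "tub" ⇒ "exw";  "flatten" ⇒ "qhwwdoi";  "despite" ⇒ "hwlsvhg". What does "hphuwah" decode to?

Two steps: reverse the string, then apply a Caesar shift of +3.
Reversing it on hphuwah: shift back: h−3=e, p−3=m, h−3=e, u−3=r, w−3=t, a−3=x, h−3=e → emertxe; then reverse → extreme.

extreme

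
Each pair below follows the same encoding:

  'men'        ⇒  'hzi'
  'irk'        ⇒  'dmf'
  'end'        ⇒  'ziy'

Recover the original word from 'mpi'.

run

Compare letters: m→h is +21, e→z is +21, n→i is +21 — a constant shift. It's a constant shift of +21 (ROT21).
Reversing it on mpi: m−21=r, p−21=u, i−21=n.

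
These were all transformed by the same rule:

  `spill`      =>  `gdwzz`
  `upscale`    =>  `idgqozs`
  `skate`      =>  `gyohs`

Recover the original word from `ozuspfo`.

algebra

Compare letters: s→g is +14, p→d is +14, i→w is +14 — a constant shift. This is a Caesar cipher with shift 14.
Reversing it on ozuspfo: o−14=a, z−14=l, u−14=g, s−14=e, p−14=b, f−14=r, o−14=a.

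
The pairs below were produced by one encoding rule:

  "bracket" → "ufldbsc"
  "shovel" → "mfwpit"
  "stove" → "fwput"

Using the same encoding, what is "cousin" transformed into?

The output letters match the input read backwards, each shifted +1: bracket reversed is tekcarb. Read the word backwards and shift each letter +1.
On cousin: reverse → nisuoc; then shift: n+1=o, i+1=j, s+1=t, u+1=v, o+1=p, c+1=d.

ojtvpd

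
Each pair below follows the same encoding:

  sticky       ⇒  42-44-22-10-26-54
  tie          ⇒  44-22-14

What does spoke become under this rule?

42-36-34-26-14

s(#19)→42 and t(#20)→44: differences scale by 2, so n = 2·pos + 4. The formula is n = 2×(alphabet index, a=1) + 4.
For spoke: s=19→42, p=16→36, o=15→34, k=11→26, e=5→14.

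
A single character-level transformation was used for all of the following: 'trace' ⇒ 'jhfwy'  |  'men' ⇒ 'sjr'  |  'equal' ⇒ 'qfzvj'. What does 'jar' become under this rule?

wfo

The output letters match the input read backwards, each shifted +5: trace reversed is ecart. Two steps: reverse the string, then apply a Caesar shift of +5.
Applying it to jar: reverse → raj; then shift: r+5=w, a+5=f, j+5=o.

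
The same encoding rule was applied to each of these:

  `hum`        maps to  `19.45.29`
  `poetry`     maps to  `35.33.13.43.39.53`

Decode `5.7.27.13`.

able

h(#8)→19 and u(#21)→45: differences scale by 2, so n = 2·pos + 3. With a=1..z=26, the number is 2·pos + 3.
Undoing it on 5.7.27.13: 5→(5−3)÷2=1=a, 7→(7−3)÷2=2=b, 27→(27−3)÷2=12=l, 13→(13−3)÷2=5=e.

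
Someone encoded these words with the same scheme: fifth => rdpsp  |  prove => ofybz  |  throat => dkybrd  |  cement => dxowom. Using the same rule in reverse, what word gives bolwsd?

timber

The output letters match the input read backwards, each shifted +10: fifth reversed is htfif. The word is reversed, then every letter is shifted forward by 10.
Decoding bolwsd: shift back: b−10=r, o−10=e, l−10=b, w−10=m, s−10=i, d−10=t → rebmit; then reverse → timber.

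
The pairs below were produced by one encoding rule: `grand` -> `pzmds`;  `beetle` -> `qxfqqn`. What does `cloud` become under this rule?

pgaxo

The output letters match the input read backwards, each shifted +12: grand reversed is dnarg. Two steps: reverse the string, then apply a Caesar shift of +12.
On cloud: reverse → duolc; then shift: d+12=p, u+12=g, o+12=a, l+12=x, c+12=o.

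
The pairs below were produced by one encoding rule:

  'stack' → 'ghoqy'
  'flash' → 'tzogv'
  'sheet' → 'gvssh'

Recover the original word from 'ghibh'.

stunt

Compare letters: s→g is +14, t→h is +14, a→o is +14 — a constant shift. Every letter moves 14 places later in the alphabet, wrapping around z→a.
Reversing it on ghibh: g−14=s, h−14=t, i−14=u, b−14=n, h−14=t.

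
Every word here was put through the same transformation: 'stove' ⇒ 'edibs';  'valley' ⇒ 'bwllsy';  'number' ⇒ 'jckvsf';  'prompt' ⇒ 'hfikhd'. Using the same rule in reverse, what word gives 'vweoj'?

Each letter's alphabet position (a=0..z=25) is mapped through 25·x+22 mod 26 — an affine cipher.
Decoding vweoj: v(21)→25·(21−22)≡1=b; w(22)→25·(22−22)≡0=a; e(4)→25·(4−22)≡18=s; o(14)→25·(14−22)≡8=i; j(9)→25·(9−22)≡13=n (all mod 26).

basin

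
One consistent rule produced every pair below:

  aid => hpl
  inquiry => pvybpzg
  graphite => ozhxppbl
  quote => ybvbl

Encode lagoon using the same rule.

The shift depends on letter class: consonant d→l is +8, but vowel a→h is +7. The rule splits by letter class: vowels +7, consonants +8.
Applying it to lagoon: l(cons)+8=t, a(vowel)+7=h, g(cons)+8=o, o(vowel)+7=v, o(vowel)+7=v, n(cons)+8=v.

thovvv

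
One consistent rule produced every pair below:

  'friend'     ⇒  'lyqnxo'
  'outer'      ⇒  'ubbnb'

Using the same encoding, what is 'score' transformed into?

yjwao

In friend: f→l is +6, r→y is +7, i→q is +8, e→n is +9 — the shift increases by 1 each position. Letter i (0-indexed) is shifted by i+6, so successive shifts are 6, 7, 8, ….
Applying it to score: s+6=y, c+7=j, o+8=w, r+9=a, e+10=o.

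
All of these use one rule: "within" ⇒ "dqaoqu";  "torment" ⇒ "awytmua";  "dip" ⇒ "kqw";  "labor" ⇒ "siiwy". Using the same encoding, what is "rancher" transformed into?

The shift depends on letter class: consonant w→d is +7, but vowel i→q is +8. Vowels shift forward by 8 and consonants shift forward by 7.
Applying it to rancher: r(cons)+7=y, a(vowel)+8=i, n(cons)+7=u, c(cons)+7=j, h(cons)+7=o, e(vowel)+8=m, r(cons)+7=y.

yiujomy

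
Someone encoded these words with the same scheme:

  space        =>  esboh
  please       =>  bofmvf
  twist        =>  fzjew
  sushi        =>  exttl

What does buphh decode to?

Shifts by position in space: pos 0: s→e (+12), pos 1: p→s (+3), pos 2: a→b (+1), pos 3: c→o (+12), pos 4: e→h (+3) — repeating every 3. It's a Vigenère-style cipher with numeric key [12,3,1]: position i shifts by key[i mod 3].
Reversing it on buphh: b−12=p, u−3=r, p−1=o, h−12=v, h−3=e.

prove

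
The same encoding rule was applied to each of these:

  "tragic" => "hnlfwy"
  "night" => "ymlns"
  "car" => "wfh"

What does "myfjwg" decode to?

Two steps: reverse the string, then apply a Caesar shift of +5.
Undoing it on myfjwg: shift back: m−5=h, y−5=t, f−5=a, j−5=e, w−5=r, g−5=b → htaerb; then reverse → breath.

breath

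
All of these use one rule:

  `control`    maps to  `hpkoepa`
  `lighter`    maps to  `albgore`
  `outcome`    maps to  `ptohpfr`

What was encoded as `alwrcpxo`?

lifeboat

c(2)→h(7) and o(14)→p(15) fit y≡5x+23 (mod 26); the inverse of 5 mod 26 is 21. This is an affine cipher: with a=0,…,z=25, each position x becomes (5x+23) mod 26.
Decoding alwrcpxo: a(0)→21·(0−23)≡11=l; l(11)→21·(11−23)≡8=i; w(22)→21·(22−23)≡5=f; r(17)→21·(17−23)≡4=e; c(2)→21·(2−23)≡1=b; p(15)→21·(15−23)≡14=o; x(23)→21·(23−23)≡0=a; o(14)→21·(14−23)≡19=t (all mod 26).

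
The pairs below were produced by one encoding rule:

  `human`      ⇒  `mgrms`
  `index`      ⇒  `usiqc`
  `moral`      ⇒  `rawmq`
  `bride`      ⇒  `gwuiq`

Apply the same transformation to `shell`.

xmqqq

The shift depends on letter class: consonant h→m is +5, but vowel u→g is +12. The rule splits by letter class: vowels +12, consonants +5.
Applying it to shell: s(cons)+5=x, h(cons)+5=m, e(vowel)+12=q, l(cons)+5=q, l(cons)+5=q.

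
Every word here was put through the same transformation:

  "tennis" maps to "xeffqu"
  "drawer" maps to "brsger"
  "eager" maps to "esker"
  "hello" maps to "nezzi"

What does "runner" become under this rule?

raffer

t(19)→x(23) and e(4)→e(4) fit y≡3x+18 (mod 26); the inverse of 3 mod 26 is 9. This is an affine cipher: with a=0,…,z=25, each position x becomes (3x+18) mod 26.
On runner: r(17)→3·17+18≡17=r; u(20)→3·20+18≡0=a; n(13)→3·13+18≡5=f; n(13)→3·13+18≡5=f; e(4)→3·4+18≡4=e; r(17)→3·17+18≡17=r (all mod 26).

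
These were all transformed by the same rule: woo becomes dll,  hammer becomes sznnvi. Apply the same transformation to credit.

xivwrg

Each pair mirrors across the alphabet (w↔d, o↔l, o↔l): positions sum to 25. Letters are reflected about the middle of the alphabet (position → 25−position): Atbash.
For credit: c↔x, r↔i, e↔v, d↔w, i↔r, t↔g.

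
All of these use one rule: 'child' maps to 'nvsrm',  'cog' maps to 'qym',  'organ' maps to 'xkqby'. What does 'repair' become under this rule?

bskzob

The output letters match the input read backwards, each shifted +10: child reversed is dlihc. Two steps: reverse the string, then apply a Caesar shift of +10.
For repair: reverse → riaper; then shift: r+10=b, i+10=s, a+10=k, p+10=z, e+10=o, r+10=b.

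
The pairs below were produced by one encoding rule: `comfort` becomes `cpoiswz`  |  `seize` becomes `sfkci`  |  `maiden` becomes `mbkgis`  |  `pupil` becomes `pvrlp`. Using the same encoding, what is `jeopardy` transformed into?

In comfort: c→c is +0, o→p is +1, m→o is +2, f→i is +3 — the shift increases by 1 each position. Each letter shifts forward by its position index (0, 1, 2, …) — the shift grows by one for each successive letter.
For jeopardy: j+0=j, e+1=f, o+2=q, p+3=s, a+4=e, r+5=w, d+6=j, y+7=f.

jfqsewjf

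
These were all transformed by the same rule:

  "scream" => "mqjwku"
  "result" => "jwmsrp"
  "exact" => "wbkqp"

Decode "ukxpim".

mantis

Treating letters as 0–25, the rule is x ↦ 3x + 10 (mod 26).
Undoing it on ukxpim: u(20)→9·(20−10)≡12=m; k(10)→9·(10−10)≡0=a; x(23)→9·(23−10)≡13=n; p(15)→9·(15−10)≡19=t; i(8)→9·(8−10)≡8=i; m(12)→9·(12−10)≡18=s (all mod 26).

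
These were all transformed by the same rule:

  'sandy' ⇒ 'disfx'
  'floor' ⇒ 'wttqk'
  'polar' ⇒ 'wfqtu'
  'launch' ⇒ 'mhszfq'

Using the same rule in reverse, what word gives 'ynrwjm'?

hermit

The output letters match the input read backwards, each shifted +5: sandy reversed is ydnas. Read the word backwards and shift each letter +5.
Decoding ynrwjm: shift back: y−5=t, n−5=i, r−5=m, w−5=r, j−5=e, m−5=h → timreh; then reverse → hermit.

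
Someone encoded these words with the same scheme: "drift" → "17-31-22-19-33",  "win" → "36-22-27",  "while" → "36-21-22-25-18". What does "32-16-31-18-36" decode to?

screw

d is letter #4 and maps to 17: an offset of 13. Letters become their 1-based position plus 13 (so a→14, b→15, …).
Reversing it on 32-16-31-18-36: 32→(32−13)÷1=19=s, 16→(16−13)÷1=3=c, 31→(31−13)÷1=18=r, 18→(18−13)÷1=5=e, 36→(36−13)÷1=23=w.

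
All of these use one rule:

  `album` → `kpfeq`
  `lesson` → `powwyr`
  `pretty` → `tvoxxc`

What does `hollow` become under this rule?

The shift depends on letter class: consonant l→p is +4, but vowel a→k is +10. Two shifts are in play — +10 for a/e/i/o/u, +4 for every other letter.
Applying it to hollow: h(cons)+4=l, o(vowel)+10=y, l(cons)+4=p, l(cons)+4=p, o(vowel)+10=y, w(cons)+4=a.

lyppya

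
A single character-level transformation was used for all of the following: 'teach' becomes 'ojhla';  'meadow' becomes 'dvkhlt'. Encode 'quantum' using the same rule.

tbauhbx

The output letters match the input read backwards, each shifted +7: teach reversed is hcaet. The word is reversed, then every letter is shifted forward by 7.
Applying it to quantum: reverse → mutnauq; then shift: m+7=t, u+7=b, t+7=a, n+7=u, a+7=h, u+7=b, q+7=x.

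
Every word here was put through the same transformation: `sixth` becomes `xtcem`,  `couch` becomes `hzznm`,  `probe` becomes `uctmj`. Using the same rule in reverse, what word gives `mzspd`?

honey

Shifts by position in sixth: pos 0: s→x (+5), pos 1: i→t (+11), pos 2: x→c (+5), pos 3: t→e (+11) — repeating every 2. It's a Vigenère-style cipher with numeric key [5,11]: position i shifts by key[i mod 2].
Reversing it on mzspd: m−5=h, z−11=o, s−5=n, p−11=e, d−5=y.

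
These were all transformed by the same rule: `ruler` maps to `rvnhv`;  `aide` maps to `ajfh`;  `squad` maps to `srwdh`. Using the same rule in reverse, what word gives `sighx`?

Letter i (0-indexed) is shifted by i+0, so successive shifts are 0, 1, 2, ….
Decoding sighx: s−0=s, i−1=h, g−2=e, h−3=e, x−4=t.

sheet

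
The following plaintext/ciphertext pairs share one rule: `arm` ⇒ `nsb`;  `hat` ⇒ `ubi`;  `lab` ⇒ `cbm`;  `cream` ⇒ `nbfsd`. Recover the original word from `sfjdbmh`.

glacier

Read the word backwards and shift each letter +1.
Undoing it on sfjdbmh: shift back: s−1=r, f−1=e, j−1=i, d−1=c, b−1=a, m−1=l, h−1=g → reicalg; then reverse → glacier.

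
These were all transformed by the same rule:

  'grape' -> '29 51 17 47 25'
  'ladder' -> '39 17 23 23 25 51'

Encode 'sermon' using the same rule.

g(#7)→29 and r(#18)→51: differences scale by 2, so n = 2·pos + 15. With a=1..z=26, the number is 2·pos + 15.
For sermon: s=19→53, e=5→25, r=18→51, m=13→41, o=15→45, n=14→43.

53 25 51 41 45 43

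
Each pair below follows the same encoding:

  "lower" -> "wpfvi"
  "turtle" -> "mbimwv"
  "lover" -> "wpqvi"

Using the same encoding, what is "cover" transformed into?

rpqvi

This is an affine cipher: with a=0,…,z=25, each position x becomes (15x+13) mod 26.
For cover: c(2)→15·2+13≡17=r; o(14)→15·14+13≡15=p; v(21)→15·21+13≡16=q; e(4)→15·4+13≡21=v; r(17)→15·17+13≡8=i (all mod 26).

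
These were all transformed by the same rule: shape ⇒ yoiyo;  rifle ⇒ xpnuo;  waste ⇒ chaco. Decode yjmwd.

The shift increases by 1 at each position, starting from +6: 6, 7, 8, ….
Undoing it on yjmwd: y−6=s, j−7=c, m−8=e, w−9=n, d−10=t.

scent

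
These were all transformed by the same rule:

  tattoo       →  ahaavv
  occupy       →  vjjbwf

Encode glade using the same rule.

nshkl

Compare letters: t→a is +7, a→h is +7, t→a is +7 — a constant shift. Each letter is shifted forward by 7 in the alphabet (a Caesar shift of +7).
For glade: g+7=n, l+7=s, a+7=h, d+7=k, e+7=l.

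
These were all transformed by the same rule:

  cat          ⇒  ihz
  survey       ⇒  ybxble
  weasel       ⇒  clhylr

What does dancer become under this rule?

The shift depends on letter class: consonant c→i is +6, but vowel a→h is +7. The rule splits by letter class: vowels +7, consonants +6.
On dancer: d(cons)+6=j, a(vowel)+7=h, n(cons)+6=t, c(cons)+6=i, e(vowel)+7=l, r(cons)+6=x.

jhtilx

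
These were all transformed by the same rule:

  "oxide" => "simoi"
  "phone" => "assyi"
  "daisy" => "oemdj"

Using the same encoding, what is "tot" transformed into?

ese

Two shifts are in play — +4 for a/e/i/o/u, +11 for every other letter.
Applying it to tot: t(cons)+11=e, o(vowel)+4=s, t(cons)+11=e.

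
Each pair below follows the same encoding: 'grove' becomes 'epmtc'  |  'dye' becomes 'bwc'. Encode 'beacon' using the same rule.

zcyaml

Compare letters: g→e is +24, r→p is +24, o→m is +24 — a constant shift. It's a constant shift of +24 (ROT24).
On beacon: b+24=z, e+24=c, a+24=y, c+24=a, o+24=m, n+24=l.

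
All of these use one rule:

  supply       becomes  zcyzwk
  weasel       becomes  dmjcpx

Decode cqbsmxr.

Each letter shifts forward by (position + 7), i.e. 7, 8, 9, … — the shift grows by one for each successive letter.
Undoing it on cqbsmxr: c−7=v, q−8=i, b−9=s, s−10=i, m−11=b, x−12=l, r−13=e.

visible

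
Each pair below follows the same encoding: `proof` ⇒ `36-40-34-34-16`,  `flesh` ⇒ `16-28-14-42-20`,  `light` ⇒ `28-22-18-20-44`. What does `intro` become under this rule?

With a=1..z=26, the number is 2·pos + 4.
For intro: i=9→22, n=14→32, t=20→44, r=18→40, o=15→34.

22-32-44-40-34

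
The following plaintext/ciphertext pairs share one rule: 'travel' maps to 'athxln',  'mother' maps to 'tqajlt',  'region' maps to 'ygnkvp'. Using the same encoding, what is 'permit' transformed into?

wgyopv

Shifts by position in travel: pos 0: t→a (+7), pos 1: r→t (+2), pos 2: a→h (+7), pos 3: v→x (+2) — repeating every 2. The shifts repeat in a cycle of length 2: positions 0,1,… shift by +7, +2, then the pattern repeats.
On permit: p+7=w, e+2=g, r+7=y, m+2=o, i+7=p, t+2=v.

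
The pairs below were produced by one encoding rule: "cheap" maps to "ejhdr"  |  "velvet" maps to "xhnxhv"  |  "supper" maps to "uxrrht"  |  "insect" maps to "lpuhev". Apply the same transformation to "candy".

The rule splits by letter class: vowels +3, consonants +2.
On candy: c(cons)+2=e, a(vowel)+3=d, n(cons)+2=p, d(cons)+2=f, y(cons)+2=a.

edpfa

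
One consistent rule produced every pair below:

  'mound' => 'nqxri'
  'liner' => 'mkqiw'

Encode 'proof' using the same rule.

qtrsk

In mound: m→n is +1, o→q is +2, u→x is +3, n→r is +4 — the shift increases by 1 each position. Each letter shifts forward by (position + 1), i.e. 1, 2, 3, … — the shift grows by one for each successive letter.
On proof: p+1=q, r+2=t, o+3=r, o+4=s, f+5=k.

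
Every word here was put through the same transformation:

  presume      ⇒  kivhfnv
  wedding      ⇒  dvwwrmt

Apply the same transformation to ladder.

ozwwvi

This is the alphabet-reversal cipher (Atbash): a becomes z, b becomes y, etc.
Applying it to ladder: l↔o, a↔z, d↔w, d↔w, e↔v, r↔i.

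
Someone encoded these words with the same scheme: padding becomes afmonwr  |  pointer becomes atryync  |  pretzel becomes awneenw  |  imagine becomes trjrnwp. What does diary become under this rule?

onjcd

Shifts by position in padding: pos 0: p→a (+11), pos 1: a→f (+5), pos 2: d→m (+9), pos 3: d→o (+11), pos 4: i→n (+5), pos 5: n→w (+9) — repeating every 3. A repeating key of period 3 is used — shifts +11, +5, +9 over and over.
On diary: d+11=o, i+5=n, a+9=j, r+11=c, y+5=d.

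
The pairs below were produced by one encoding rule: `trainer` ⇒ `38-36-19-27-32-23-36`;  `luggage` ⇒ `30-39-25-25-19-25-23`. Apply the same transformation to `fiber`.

24-27-20-23-36

Letters become their 1-based position plus 18 (so a→19, b→20, …).
For fiber: f=6→24, i=9→27, b=2→20, e=5→23, r=18→36.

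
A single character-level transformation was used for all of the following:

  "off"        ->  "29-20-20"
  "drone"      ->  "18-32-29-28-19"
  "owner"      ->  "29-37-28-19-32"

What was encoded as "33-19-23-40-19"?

seize

o is letter #15 and maps to 29: an offset of 14. Letters become their 1-based position plus 14 (so a→15, b→16, …).
Undoing it on 33-19-23-40-19: 33→(33−14)÷1=19=s, 19→(19−14)÷1=5=e, 23→(23−14)÷1=9=i, 40→(40−14)÷1=26=z, 19→(19−14)÷1=5=e.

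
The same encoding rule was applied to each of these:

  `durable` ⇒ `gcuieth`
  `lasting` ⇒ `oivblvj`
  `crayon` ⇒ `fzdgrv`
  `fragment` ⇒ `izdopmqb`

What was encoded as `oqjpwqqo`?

lighting

Shifts by position in durable: pos 0: d→g (+3), pos 1: u→c (+8), pos 2: r→u (+3), pos 3: a→i (+8) — repeating every 2. A repeating key of period 2 is used — shifts +3, +8 over and over.
Decoding oqjpwqqo: o−3=l, q−8=i, j−3=g, p−8=h, w−3=t, q−8=i, q−3=n, o−8=g.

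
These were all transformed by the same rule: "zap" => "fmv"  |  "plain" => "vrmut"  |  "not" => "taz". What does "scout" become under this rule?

The shift depends on letter class: consonant z→f is +6, but vowel a→m is +12. Two shifts are in play — +12 for a/e/i/o/u, +6 for every other letter.
For scout: s(cons)+6=y, c(cons)+6=i, o(vowel)+12=a, u(vowel)+12=g, t(cons)+6=z.

yiagz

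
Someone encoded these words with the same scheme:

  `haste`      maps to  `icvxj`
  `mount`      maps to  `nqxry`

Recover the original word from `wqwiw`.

In haste: h→i is +1, a→c is +2, s→v is +3, t→x is +4 — the shift increases by 1 each position. Each letter shifts forward by (position + 1), i.e. 1, 2, 3, … — the shift grows by one for each successive letter.
Undoing it on wqwiw: w−1=v, q−2=o, w−3=t, i−4=e, w−5=r.

voter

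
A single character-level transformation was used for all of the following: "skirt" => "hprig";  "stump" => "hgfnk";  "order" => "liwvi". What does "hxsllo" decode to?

school

Letters are reflected about the middle of the alphabet (position → 25−position): Atbash.
Decoding hxsllo: h↔s, x↔c, s↔h, l↔o, l↔o, o↔l.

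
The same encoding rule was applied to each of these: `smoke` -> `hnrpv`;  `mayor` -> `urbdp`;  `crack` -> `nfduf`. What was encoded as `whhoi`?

fleet

The output letters match the input read backwards, each shifted +3: smoke reversed is ekoms. Two steps: reverse the string, then apply a Caesar shift of +3.
Reversing it on whhoi: shift back: w−3=t, h−3=e, h−3=e, o−3=l, i−3=f → teelf; then reverse → fleet.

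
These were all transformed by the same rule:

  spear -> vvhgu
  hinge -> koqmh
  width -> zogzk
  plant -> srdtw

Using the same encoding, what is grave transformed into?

jxdbh

Shifts by position in spear: pos 0: s→v (+3), pos 1: p→v (+6), pos 2: e→h (+3), pos 3: a→g (+6) — repeating every 2. It's a Vigenère-style cipher with numeric key [3,6]: position i shifts by key[i mod 2].
Applying it to grave: g+3=j, r+6=x, a+3=d, v+6=b, e+3=h.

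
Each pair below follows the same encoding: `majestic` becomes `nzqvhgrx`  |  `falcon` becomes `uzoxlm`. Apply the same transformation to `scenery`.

Each pair mirrors across the alphabet (m↔n, a↔z, j↔q): positions sum to 25. Each letter is replaced by its mirror in the alphabet: a↔z, b↔y, c↔x, and so on (the Atbash cipher).
On scenery: s↔h, c↔x, e↔v, n↔m, e↔v, r↔i, y↔b.

hxvmvib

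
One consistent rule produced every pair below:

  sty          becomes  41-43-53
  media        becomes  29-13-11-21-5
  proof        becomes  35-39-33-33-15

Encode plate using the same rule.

35-27-5-43-13

Each letter becomes 2×(its alphabet position, a=1..z=26) + 3.
Applying it to plate: p=16→35, l=12→27, a=1→5, t=20→43, e=5→13.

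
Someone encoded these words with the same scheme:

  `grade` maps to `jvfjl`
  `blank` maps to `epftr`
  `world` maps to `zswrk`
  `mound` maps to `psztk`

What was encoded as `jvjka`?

Each letter shifts forward by (position + 3), i.e. 3, 4, 5, … — the shift grows by one for each successive letter.
Reversing it on jvjka: j−3=g, v−4=r, j−5=e, k−6=e, a−7=t.

greet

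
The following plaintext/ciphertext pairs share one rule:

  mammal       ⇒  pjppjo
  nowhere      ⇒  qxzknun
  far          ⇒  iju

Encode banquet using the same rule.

The shift depends on letter class: consonant m→p is +3, but vowel a→j is +9. The rule splits by letter class: vowels +9, consonants +3.
Applying it to banquet: b(cons)+3=e, a(vowel)+9=j, n(cons)+3=q, q(cons)+3=t, u(vowel)+9=d, e(vowel)+9=n, t(cons)+3=w.

ejqtdnw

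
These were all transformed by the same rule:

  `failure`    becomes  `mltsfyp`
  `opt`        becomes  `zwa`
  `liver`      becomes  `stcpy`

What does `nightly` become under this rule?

The shift depends on letter class: consonant f→m is +7, but vowel a→l is +11. The rule splits by letter class: vowels +11, consonants +7.
On nightly: n(cons)+7=u, i(vowel)+11=t, g(cons)+7=n, h(cons)+7=o, t(cons)+7=a, l(cons)+7=s, y(cons)+7=f.

utnoasf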